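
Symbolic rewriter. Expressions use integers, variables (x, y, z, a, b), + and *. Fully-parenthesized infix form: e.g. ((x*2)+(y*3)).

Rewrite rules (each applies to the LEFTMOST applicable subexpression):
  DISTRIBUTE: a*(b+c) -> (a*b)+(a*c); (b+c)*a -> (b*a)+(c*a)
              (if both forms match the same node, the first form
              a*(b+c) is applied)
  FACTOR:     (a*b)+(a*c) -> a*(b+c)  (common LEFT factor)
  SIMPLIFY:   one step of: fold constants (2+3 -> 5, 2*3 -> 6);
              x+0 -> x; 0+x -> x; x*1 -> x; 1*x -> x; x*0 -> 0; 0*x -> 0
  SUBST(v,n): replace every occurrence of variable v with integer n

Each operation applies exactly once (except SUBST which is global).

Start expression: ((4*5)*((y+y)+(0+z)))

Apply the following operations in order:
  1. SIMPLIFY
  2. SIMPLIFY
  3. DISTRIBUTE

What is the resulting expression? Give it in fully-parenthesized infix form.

Start: ((4*5)*((y+y)+(0+z)))
Apply SIMPLIFY at L (target: (4*5)): ((4*5)*((y+y)+(0+z))) -> (20*((y+y)+(0+z)))
Apply SIMPLIFY at RR (target: (0+z)): (20*((y+y)+(0+z))) -> (20*((y+y)+z))
Apply DISTRIBUTE at root (target: (20*((y+y)+z))): (20*((y+y)+z)) -> ((20*(y+y))+(20*z))

Answer: ((20*(y+y))+(20*z))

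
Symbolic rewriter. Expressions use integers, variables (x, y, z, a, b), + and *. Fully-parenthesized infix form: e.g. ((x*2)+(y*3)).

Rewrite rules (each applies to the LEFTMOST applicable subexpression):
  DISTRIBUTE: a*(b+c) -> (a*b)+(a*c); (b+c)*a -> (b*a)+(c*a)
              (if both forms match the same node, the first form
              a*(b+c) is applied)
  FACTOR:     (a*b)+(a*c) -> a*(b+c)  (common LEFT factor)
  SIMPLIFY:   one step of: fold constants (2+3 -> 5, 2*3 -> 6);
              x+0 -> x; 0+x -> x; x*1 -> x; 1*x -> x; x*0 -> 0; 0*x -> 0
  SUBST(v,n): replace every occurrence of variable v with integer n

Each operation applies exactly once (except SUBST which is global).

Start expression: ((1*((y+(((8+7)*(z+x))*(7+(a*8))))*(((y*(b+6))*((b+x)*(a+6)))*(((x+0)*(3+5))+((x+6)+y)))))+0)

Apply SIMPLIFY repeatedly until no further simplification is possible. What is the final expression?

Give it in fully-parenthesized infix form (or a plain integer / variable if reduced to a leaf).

Answer: ((y+((15*(z+x))*(7+(a*8))))*(((y*(b+6))*((b+x)*(a+6)))*((x*8)+((x+6)+y))))

Derivation:
Start: ((1*((y+(((8+7)*(z+x))*(7+(a*8))))*(((y*(b+6))*((b+x)*(a+6)))*(((x+0)*(3+5))+((x+6)+y)))))+0)
Step 1: at root: ((1*((y+(((8+7)*(z+x))*(7+(a*8))))*(((y*(b+6))*((b+x)*(a+6)))*(((x+0)*(3+5))+((x+6)+y)))))+0) -> (1*((y+(((8+7)*(z+x))*(7+(a*8))))*(((y*(b+6))*((b+x)*(a+6)))*(((x+0)*(3+5))+((x+6)+y))))); overall: ((1*((y+(((8+7)*(z+x))*(7+(a*8))))*(((y*(b+6))*((b+x)*(a+6)))*(((x+0)*(3+5))+((x+6)+y)))))+0) -> (1*((y+(((8+7)*(z+x))*(7+(a*8))))*(((y*(b+6))*((b+x)*(a+6)))*(((x+0)*(3+5))+((x+6)+y)))))
Step 2: at root: (1*((y+(((8+7)*(z+x))*(7+(a*8))))*(((y*(b+6))*((b+x)*(a+6)))*(((x+0)*(3+5))+((x+6)+y))))) -> ((y+(((8+7)*(z+x))*(7+(a*8))))*(((y*(b+6))*((b+x)*(a+6)))*(((x+0)*(3+5))+((x+6)+y)))); overall: (1*((y+(((8+7)*(z+x))*(7+(a*8))))*(((y*(b+6))*((b+x)*(a+6)))*(((x+0)*(3+5))+((x+6)+y))))) -> ((y+(((8+7)*(z+x))*(7+(a*8))))*(((y*(b+6))*((b+x)*(a+6)))*(((x+0)*(3+5))+((x+6)+y))))
Step 3: at LRLL: (8+7) -> 15; overall: ((y+(((8+7)*(z+x))*(7+(a*8))))*(((y*(b+6))*((b+x)*(a+6)))*(((x+0)*(3+5))+((x+6)+y)))) -> ((y+((15*(z+x))*(7+(a*8))))*(((y*(b+6))*((b+x)*(a+6)))*(((x+0)*(3+5))+((x+6)+y))))
Step 4: at RRLL: (x+0) -> x; overall: ((y+((15*(z+x))*(7+(a*8))))*(((y*(b+6))*((b+x)*(a+6)))*(((x+0)*(3+5))+((x+6)+y)))) -> ((y+((15*(z+x))*(7+(a*8))))*(((y*(b+6))*((b+x)*(a+6)))*((x*(3+5))+((x+6)+y))))
Step 5: at RRLR: (3+5) -> 8; overall: ((y+((15*(z+x))*(7+(a*8))))*(((y*(b+6))*((b+x)*(a+6)))*((x*(3+5))+((x+6)+y)))) -> ((y+((15*(z+x))*(7+(a*8))))*(((y*(b+6))*((b+x)*(a+6)))*((x*8)+((x+6)+y))))
Fixed point: ((y+((15*(z+x))*(7+(a*8))))*(((y*(b+6))*((b+x)*(a+6)))*((x*8)+((x+6)+y))))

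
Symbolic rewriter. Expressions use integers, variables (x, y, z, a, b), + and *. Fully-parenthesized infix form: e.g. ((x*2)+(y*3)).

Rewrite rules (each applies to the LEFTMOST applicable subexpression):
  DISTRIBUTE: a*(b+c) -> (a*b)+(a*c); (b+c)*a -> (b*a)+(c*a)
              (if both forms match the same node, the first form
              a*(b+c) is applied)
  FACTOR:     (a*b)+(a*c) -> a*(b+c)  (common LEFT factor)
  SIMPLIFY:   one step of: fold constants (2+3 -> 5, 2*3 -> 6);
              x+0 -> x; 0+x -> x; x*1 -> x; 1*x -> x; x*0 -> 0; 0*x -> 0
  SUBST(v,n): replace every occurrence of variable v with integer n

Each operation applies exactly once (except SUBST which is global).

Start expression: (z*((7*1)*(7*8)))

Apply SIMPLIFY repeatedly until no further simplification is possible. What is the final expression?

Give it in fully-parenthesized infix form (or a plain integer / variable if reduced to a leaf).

Start: (z*((7*1)*(7*8)))
Step 1: at RL: (7*1) -> 7; overall: (z*((7*1)*(7*8))) -> (z*(7*(7*8)))
Step 2: at RR: (7*8) -> 56; overall: (z*(7*(7*8))) -> (z*(7*56))
Step 3: at R: (7*56) -> 392; overall: (z*(7*56)) -> (z*392)
Fixed point: (z*392)

Answer: (z*392)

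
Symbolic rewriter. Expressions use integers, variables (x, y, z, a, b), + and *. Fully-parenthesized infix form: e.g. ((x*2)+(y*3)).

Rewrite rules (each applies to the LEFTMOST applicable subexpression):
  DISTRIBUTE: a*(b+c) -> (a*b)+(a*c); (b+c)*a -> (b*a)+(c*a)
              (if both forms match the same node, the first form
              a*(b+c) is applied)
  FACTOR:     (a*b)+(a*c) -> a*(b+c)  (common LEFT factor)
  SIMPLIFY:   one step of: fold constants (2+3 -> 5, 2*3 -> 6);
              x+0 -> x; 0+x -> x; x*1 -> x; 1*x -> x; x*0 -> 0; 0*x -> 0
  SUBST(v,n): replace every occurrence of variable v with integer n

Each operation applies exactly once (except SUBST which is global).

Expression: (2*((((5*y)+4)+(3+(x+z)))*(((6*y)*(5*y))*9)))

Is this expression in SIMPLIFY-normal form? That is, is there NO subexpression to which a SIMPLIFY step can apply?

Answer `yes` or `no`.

Answer: yes

Derivation:
Expression: (2*((((5*y)+4)+(3+(x+z)))*(((6*y)*(5*y))*9)))
Scanning for simplifiable subexpressions (pre-order)...
  at root: (2*((((5*y)+4)+(3+(x+z)))*(((6*y)*(5*y))*9))) (not simplifiable)
  at R: ((((5*y)+4)+(3+(x+z)))*(((6*y)*(5*y))*9)) (not simplifiable)
  at RL: (((5*y)+4)+(3+(x+z))) (not simplifiable)
  at RLL: ((5*y)+4) (not simplifiable)
  at RLLL: (5*y) (not simplifiable)
  at RLR: (3+(x+z)) (not simplifiable)
  at RLRR: (x+z) (not simplifiable)
  at RR: (((6*y)*(5*y))*9) (not simplifiable)
  at RRL: ((6*y)*(5*y)) (not simplifiable)
  at RRLL: (6*y) (not simplifiable)
  at RRLR: (5*y) (not simplifiable)
Result: no simplifiable subexpression found -> normal form.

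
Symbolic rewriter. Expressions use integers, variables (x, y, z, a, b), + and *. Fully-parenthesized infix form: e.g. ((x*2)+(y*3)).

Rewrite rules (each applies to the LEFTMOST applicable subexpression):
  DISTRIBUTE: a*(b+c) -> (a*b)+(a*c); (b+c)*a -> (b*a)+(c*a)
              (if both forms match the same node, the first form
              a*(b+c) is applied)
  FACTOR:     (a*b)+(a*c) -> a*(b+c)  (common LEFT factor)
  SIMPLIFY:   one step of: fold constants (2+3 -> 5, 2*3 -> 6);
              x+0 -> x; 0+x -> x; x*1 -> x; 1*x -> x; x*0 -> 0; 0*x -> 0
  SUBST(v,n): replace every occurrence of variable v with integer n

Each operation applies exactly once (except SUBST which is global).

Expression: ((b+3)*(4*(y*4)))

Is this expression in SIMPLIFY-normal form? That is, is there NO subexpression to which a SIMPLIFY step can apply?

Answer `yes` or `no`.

Answer: yes

Derivation:
Expression: ((b+3)*(4*(y*4)))
Scanning for simplifiable subexpressions (pre-order)...
  at root: ((b+3)*(4*(y*4))) (not simplifiable)
  at L: (b+3) (not simplifiable)
  at R: (4*(y*4)) (not simplifiable)
  at RR: (y*4) (not simplifiable)
Result: no simplifiable subexpression found -> normal form.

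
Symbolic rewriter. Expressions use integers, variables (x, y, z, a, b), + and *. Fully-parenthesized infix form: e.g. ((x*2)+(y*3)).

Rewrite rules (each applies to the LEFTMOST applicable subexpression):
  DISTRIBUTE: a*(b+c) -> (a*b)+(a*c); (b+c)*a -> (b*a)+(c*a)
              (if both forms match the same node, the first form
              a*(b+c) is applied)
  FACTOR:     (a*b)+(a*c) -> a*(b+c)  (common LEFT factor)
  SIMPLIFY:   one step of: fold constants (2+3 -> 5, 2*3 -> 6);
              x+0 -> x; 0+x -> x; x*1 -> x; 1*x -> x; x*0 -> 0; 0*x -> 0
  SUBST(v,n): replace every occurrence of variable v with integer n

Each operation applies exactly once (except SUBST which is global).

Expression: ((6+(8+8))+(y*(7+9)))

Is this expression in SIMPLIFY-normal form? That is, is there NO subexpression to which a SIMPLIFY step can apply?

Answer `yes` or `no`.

Expression: ((6+(8+8))+(y*(7+9)))
Scanning for simplifiable subexpressions (pre-order)...
  at root: ((6+(8+8))+(y*(7+9))) (not simplifiable)
  at L: (6+(8+8)) (not simplifiable)
  at LR: (8+8) (SIMPLIFIABLE)
  at R: (y*(7+9)) (not simplifiable)
  at RR: (7+9) (SIMPLIFIABLE)
Found simplifiable subexpr at path LR: (8+8)
One SIMPLIFY step would give: ((6+16)+(y*(7+9)))
-> NOT in normal form.

Answer: no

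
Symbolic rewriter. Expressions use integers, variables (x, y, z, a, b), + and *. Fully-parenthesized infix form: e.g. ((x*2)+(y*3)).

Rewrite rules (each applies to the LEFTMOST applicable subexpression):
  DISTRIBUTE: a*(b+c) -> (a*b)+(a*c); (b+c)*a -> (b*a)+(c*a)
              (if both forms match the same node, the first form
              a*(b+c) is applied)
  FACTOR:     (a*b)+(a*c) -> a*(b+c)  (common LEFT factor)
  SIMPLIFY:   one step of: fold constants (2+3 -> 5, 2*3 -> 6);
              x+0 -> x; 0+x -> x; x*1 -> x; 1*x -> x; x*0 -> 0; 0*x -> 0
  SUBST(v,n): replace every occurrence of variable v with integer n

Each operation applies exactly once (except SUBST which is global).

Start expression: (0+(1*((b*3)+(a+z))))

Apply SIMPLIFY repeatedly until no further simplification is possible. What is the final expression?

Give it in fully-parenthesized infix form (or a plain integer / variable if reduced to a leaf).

Start: (0+(1*((b*3)+(a+z))))
Step 1: at root: (0+(1*((b*3)+(a+z)))) -> (1*((b*3)+(a+z))); overall: (0+(1*((b*3)+(a+z)))) -> (1*((b*3)+(a+z)))
Step 2: at root: (1*((b*3)+(a+z))) -> ((b*3)+(a+z)); overall: (1*((b*3)+(a+z))) -> ((b*3)+(a+z))
Fixed point: ((b*3)+(a+z))

Answer: ((b*3)+(a+z))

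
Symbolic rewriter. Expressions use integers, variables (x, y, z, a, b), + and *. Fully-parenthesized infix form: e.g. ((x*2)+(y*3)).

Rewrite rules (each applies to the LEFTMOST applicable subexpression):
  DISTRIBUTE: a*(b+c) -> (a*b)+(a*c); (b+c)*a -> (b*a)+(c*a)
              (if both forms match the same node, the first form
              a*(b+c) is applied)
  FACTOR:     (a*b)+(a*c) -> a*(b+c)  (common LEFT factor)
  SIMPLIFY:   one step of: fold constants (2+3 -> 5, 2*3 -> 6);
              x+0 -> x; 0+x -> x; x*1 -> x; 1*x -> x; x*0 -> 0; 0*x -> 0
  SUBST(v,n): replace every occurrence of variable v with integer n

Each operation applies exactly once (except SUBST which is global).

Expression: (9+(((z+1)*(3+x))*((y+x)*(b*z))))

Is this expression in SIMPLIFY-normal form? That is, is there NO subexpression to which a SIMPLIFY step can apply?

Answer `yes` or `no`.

Answer: yes

Derivation:
Expression: (9+(((z+1)*(3+x))*((y+x)*(b*z))))
Scanning for simplifiable subexpressions (pre-order)...
  at root: (9+(((z+1)*(3+x))*((y+x)*(b*z)))) (not simplifiable)
  at R: (((z+1)*(3+x))*((y+x)*(b*z))) (not simplifiable)
  at RL: ((z+1)*(3+x)) (not simplifiable)
  at RLL: (z+1) (not simplifiable)
  at RLR: (3+x) (not simplifiable)
  at RR: ((y+x)*(b*z)) (not simplifiable)
  at RRL: (y+x) (not simplifiable)
  at RRR: (b*z) (not simplifiable)
Result: no simplifiable subexpression found -> normal form.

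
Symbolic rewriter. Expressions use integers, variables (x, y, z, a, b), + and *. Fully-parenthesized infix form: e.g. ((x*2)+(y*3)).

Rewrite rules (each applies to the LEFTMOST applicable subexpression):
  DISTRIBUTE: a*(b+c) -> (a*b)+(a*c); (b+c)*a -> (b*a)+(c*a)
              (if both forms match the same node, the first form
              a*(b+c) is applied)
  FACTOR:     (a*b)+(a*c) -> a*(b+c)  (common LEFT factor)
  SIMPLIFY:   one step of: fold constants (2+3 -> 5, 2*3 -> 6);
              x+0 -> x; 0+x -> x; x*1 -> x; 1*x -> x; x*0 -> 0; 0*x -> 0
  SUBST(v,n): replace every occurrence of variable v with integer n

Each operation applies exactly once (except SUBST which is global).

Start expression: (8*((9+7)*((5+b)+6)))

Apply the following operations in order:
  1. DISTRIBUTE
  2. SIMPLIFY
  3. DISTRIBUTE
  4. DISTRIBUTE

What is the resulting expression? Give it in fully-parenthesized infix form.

Answer: ((8*((16*5)+(16*b)))+(8*((9+7)*6)))

Derivation:
Start: (8*((9+7)*((5+b)+6)))
Apply DISTRIBUTE at R (target: ((9+7)*((5+b)+6))): (8*((9+7)*((5+b)+6))) -> (8*(((9+7)*(5+b))+((9+7)*6)))
Apply SIMPLIFY at RLL (target: (9+7)): (8*(((9+7)*(5+b))+((9+7)*6))) -> (8*((16*(5+b))+((9+7)*6)))
Apply DISTRIBUTE at root (target: (8*((16*(5+b))+((9+7)*6)))): (8*((16*(5+b))+((9+7)*6))) -> ((8*(16*(5+b)))+(8*((9+7)*6)))
Apply DISTRIBUTE at LR (target: (16*(5+b))): ((8*(16*(5+b)))+(8*((9+7)*6))) -> ((8*((16*5)+(16*b)))+(8*((9+7)*6)))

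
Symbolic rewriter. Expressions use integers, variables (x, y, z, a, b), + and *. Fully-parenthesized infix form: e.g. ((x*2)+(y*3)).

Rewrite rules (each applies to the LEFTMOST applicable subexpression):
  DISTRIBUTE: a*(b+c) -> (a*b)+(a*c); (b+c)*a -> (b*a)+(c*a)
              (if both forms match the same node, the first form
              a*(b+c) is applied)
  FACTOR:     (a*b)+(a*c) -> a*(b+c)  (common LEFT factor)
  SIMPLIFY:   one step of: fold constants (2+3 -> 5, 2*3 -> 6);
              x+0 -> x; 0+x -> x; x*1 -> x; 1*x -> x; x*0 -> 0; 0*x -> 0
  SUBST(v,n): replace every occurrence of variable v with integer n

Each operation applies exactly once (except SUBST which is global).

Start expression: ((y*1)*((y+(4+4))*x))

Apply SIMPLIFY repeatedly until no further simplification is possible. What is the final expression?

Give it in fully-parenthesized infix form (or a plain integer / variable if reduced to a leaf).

Start: ((y*1)*((y+(4+4))*x))
Step 1: at L: (y*1) -> y; overall: ((y*1)*((y+(4+4))*x)) -> (y*((y+(4+4))*x))
Step 2: at RLR: (4+4) -> 8; overall: (y*((y+(4+4))*x)) -> (y*((y+8)*x))
Fixed point: (y*((y+8)*x))

Answer: (y*((y+8)*x))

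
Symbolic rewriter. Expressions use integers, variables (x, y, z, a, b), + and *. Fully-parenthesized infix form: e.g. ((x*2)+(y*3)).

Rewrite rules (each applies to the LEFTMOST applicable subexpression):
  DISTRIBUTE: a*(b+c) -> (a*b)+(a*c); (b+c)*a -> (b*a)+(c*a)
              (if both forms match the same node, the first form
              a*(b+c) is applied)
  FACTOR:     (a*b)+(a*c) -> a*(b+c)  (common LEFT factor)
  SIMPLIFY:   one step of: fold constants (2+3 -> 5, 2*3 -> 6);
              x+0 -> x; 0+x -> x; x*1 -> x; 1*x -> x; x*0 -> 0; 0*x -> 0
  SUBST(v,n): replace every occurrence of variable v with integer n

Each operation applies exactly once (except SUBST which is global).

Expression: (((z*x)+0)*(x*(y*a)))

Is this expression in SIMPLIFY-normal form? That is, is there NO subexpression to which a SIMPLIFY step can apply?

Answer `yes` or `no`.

Answer: no

Derivation:
Expression: (((z*x)+0)*(x*(y*a)))
Scanning for simplifiable subexpressions (pre-order)...
  at root: (((z*x)+0)*(x*(y*a))) (not simplifiable)
  at L: ((z*x)+0) (SIMPLIFIABLE)
  at LL: (z*x) (not simplifiable)
  at R: (x*(y*a)) (not simplifiable)
  at RR: (y*a) (not simplifiable)
Found simplifiable subexpr at path L: ((z*x)+0)
One SIMPLIFY step would give: ((z*x)*(x*(y*a)))
-> NOT in normal form.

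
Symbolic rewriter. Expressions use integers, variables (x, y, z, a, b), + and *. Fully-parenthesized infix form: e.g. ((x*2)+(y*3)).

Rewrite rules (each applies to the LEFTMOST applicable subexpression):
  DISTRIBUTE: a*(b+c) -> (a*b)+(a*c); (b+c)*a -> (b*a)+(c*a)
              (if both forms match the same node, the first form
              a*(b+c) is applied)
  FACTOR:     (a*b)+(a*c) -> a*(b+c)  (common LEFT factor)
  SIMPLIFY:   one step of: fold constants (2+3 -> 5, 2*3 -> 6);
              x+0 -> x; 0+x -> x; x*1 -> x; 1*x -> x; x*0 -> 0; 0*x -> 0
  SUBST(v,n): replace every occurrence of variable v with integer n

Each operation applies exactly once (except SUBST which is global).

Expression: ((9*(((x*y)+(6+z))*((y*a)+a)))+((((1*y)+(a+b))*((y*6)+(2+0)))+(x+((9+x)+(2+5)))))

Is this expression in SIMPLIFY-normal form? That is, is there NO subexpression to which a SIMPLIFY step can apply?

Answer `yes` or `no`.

Answer: no

Derivation:
Expression: ((9*(((x*y)+(6+z))*((y*a)+a)))+((((1*y)+(a+b))*((y*6)+(2+0)))+(x+((9+x)+(2+5)))))
Scanning for simplifiable subexpressions (pre-order)...
  at root: ((9*(((x*y)+(6+z))*((y*a)+a)))+((((1*y)+(a+b))*((y*6)+(2+0)))+(x+((9+x)+(2+5))))) (not simplifiable)
  at L: (9*(((x*y)+(6+z))*((y*a)+a))) (not simplifiable)
  at LR: (((x*y)+(6+z))*((y*a)+a)) (not simplifiable)
  at LRL: ((x*y)+(6+z)) (not simplifiable)
  at LRLL: (x*y) (not simplifiable)
  at LRLR: (6+z) (not simplifiable)
  at LRR: ((y*a)+a) (not simplifiable)
  at LRRL: (y*a) (not simplifiable)
  at R: ((((1*y)+(a+b))*((y*6)+(2+0)))+(x+((9+x)+(2+5)))) (not simplifiable)
  at RL: (((1*y)+(a+b))*((y*6)+(2+0))) (not simplifiable)
  at RLL: ((1*y)+(a+b)) (not simplifiable)
  at RLLL: (1*y) (SIMPLIFIABLE)
  at RLLR: (a+b) (not simplifiable)
  at RLR: ((y*6)+(2+0)) (not simplifiable)
  at RLRL: (y*6) (not simplifiable)
  at RLRR: (2+0) (SIMPLIFIABLE)
  at RR: (x+((9+x)+(2+5))) (not simplifiable)
  at RRR: ((9+x)+(2+5)) (not simplifiable)
  at RRRL: (9+x) (not simplifiable)
  at RRRR: (2+5) (SIMPLIFIABLE)
Found simplifiable subexpr at path RLLL: (1*y)
One SIMPLIFY step would give: ((9*(((x*y)+(6+z))*((y*a)+a)))+(((y+(a+b))*((y*6)+(2+0)))+(x+((9+x)+(2+5)))))
-> NOT in normal form.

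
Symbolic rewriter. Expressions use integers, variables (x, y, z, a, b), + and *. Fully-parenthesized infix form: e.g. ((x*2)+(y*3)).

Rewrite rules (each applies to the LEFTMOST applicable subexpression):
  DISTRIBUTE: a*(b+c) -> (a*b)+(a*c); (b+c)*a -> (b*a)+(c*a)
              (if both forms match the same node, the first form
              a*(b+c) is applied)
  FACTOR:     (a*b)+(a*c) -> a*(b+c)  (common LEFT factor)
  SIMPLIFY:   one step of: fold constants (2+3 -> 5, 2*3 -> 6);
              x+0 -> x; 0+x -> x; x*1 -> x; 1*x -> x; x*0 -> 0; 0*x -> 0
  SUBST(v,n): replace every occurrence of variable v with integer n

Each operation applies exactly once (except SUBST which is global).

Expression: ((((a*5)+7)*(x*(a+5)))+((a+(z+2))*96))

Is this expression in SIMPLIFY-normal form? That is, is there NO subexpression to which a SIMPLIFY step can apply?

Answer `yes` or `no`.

Answer: yes

Derivation:
Expression: ((((a*5)+7)*(x*(a+5)))+((a+(z+2))*96))
Scanning for simplifiable subexpressions (pre-order)...
  at root: ((((a*5)+7)*(x*(a+5)))+((a+(z+2))*96)) (not simplifiable)
  at L: (((a*5)+7)*(x*(a+5))) (not simplifiable)
  at LL: ((a*5)+7) (not simplifiable)
  at LLL: (a*5) (not simplifiable)
  at LR: (x*(a+5)) (not simplifiable)
  at LRR: (a+5) (not simplifiable)
  at R: ((a+(z+2))*96) (not simplifiable)
  at RL: (a+(z+2)) (not simplifiable)
  at RLR: (z+2) (not simplifiable)
Result: no simplifiable subexpression found -> normal form.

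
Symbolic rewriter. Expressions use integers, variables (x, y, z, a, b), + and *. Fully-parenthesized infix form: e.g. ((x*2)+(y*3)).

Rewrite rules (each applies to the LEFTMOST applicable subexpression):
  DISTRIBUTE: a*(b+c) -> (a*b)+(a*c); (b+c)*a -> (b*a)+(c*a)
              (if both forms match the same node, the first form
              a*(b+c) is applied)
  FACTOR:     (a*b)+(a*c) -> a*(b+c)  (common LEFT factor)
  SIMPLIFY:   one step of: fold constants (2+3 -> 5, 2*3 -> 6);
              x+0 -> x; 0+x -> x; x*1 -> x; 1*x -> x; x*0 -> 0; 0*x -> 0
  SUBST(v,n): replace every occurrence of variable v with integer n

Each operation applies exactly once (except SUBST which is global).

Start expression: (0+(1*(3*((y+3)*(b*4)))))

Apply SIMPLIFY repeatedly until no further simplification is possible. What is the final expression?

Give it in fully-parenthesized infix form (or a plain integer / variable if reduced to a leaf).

Answer: (3*((y+3)*(b*4)))

Derivation:
Start: (0+(1*(3*((y+3)*(b*4)))))
Step 1: at root: (0+(1*(3*((y+3)*(b*4))))) -> (1*(3*((y+3)*(b*4)))); overall: (0+(1*(3*((y+3)*(b*4))))) -> (1*(3*((y+3)*(b*4))))
Step 2: at root: (1*(3*((y+3)*(b*4)))) -> (3*((y+3)*(b*4))); overall: (1*(3*((y+3)*(b*4)))) -> (3*((y+3)*(b*4)))
Fixed point: (3*((y+3)*(b*4)))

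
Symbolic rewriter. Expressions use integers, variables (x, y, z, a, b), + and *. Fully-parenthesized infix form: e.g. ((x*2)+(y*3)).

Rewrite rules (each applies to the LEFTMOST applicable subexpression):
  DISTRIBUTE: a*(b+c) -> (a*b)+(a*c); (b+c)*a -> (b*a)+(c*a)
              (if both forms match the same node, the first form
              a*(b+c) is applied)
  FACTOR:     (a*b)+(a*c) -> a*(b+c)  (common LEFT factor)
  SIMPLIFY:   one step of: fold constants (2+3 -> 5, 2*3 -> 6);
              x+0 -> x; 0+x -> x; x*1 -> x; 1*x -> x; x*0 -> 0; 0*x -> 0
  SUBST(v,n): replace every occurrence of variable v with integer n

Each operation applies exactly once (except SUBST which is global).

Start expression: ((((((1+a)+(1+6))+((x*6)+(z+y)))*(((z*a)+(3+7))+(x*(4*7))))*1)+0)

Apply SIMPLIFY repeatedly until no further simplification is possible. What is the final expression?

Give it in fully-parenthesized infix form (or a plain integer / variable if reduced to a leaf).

Start: ((((((1+a)+(1+6))+((x*6)+(z+y)))*(((z*a)+(3+7))+(x*(4*7))))*1)+0)
Step 1: at root: ((((((1+a)+(1+6))+((x*6)+(z+y)))*(((z*a)+(3+7))+(x*(4*7))))*1)+0) -> (((((1+a)+(1+6))+((x*6)+(z+y)))*(((z*a)+(3+7))+(x*(4*7))))*1); overall: ((((((1+a)+(1+6))+((x*6)+(z+y)))*(((z*a)+(3+7))+(x*(4*7))))*1)+0) -> (((((1+a)+(1+6))+((x*6)+(z+y)))*(((z*a)+(3+7))+(x*(4*7))))*1)
Step 2: at root: (((((1+a)+(1+6))+((x*6)+(z+y)))*(((z*a)+(3+7))+(x*(4*7))))*1) -> ((((1+a)+(1+6))+((x*6)+(z+y)))*(((z*a)+(3+7))+(x*(4*7)))); overall: (((((1+a)+(1+6))+((x*6)+(z+y)))*(((z*a)+(3+7))+(x*(4*7))))*1) -> ((((1+a)+(1+6))+((x*6)+(z+y)))*(((z*a)+(3+7))+(x*(4*7))))
Step 3: at LLR: (1+6) -> 7; overall: ((((1+a)+(1+6))+((x*6)+(z+y)))*(((z*a)+(3+7))+(x*(4*7)))) -> ((((1+a)+7)+((x*6)+(z+y)))*(((z*a)+(3+7))+(x*(4*7))))
Step 4: at RLR: (3+7) -> 10; overall: ((((1+a)+7)+((x*6)+(z+y)))*(((z*a)+(3+7))+(x*(4*7)))) -> ((((1+a)+7)+((x*6)+(z+y)))*(((z*a)+10)+(x*(4*7))))
Step 5: at RRR: (4*7) -> 28; overall: ((((1+a)+7)+((x*6)+(z+y)))*(((z*a)+10)+(x*(4*7)))) -> ((((1+a)+7)+((x*6)+(z+y)))*(((z*a)+10)+(x*28)))
Fixed point: ((((1+a)+7)+((x*6)+(z+y)))*(((z*a)+10)+(x*28)))

Answer: ((((1+a)+7)+((x*6)+(z+y)))*(((z*a)+10)+(x*28)))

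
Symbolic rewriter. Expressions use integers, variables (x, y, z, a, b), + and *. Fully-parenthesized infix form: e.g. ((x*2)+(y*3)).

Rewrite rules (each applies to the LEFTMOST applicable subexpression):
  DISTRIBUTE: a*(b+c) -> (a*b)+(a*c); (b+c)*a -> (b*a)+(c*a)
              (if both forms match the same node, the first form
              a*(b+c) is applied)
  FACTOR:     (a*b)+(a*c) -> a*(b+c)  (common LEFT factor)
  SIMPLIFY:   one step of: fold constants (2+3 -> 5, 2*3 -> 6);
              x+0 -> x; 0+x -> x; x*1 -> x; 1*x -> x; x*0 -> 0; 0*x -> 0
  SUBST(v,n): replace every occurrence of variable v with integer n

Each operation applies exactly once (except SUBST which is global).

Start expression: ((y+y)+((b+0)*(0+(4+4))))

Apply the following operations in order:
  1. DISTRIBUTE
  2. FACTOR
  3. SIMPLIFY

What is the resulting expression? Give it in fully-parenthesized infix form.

Start: ((y+y)+((b+0)*(0+(4+4))))
Apply DISTRIBUTE at R (target: ((b+0)*(0+(4+4)))): ((y+y)+((b+0)*(0+(4+4)))) -> ((y+y)+(((b+0)*0)+((b+0)*(4+4))))
Apply FACTOR at R (target: (((b+0)*0)+((b+0)*(4+4)))): ((y+y)+(((b+0)*0)+((b+0)*(4+4)))) -> ((y+y)+((b+0)*(0+(4+4))))
Apply SIMPLIFY at RL (target: (b+0)): ((y+y)+((b+0)*(0+(4+4)))) -> ((y+y)+(b*(0+(4+4))))

Answer: ((y+y)+(b*(0+(4+4))))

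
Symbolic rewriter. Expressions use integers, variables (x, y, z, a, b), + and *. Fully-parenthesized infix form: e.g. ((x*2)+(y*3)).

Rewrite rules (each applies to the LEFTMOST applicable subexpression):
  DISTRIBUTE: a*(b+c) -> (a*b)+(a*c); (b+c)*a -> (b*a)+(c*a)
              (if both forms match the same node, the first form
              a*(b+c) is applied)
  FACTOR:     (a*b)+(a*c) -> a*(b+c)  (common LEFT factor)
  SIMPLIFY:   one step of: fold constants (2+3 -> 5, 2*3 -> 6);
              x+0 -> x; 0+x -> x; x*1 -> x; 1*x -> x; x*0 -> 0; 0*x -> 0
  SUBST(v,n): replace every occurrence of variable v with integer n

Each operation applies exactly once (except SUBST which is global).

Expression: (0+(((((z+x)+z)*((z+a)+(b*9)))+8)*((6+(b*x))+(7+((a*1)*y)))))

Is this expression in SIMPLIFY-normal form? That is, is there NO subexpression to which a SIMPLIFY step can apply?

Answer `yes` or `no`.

Expression: (0+(((((z+x)+z)*((z+a)+(b*9)))+8)*((6+(b*x))+(7+((a*1)*y)))))
Scanning for simplifiable subexpressions (pre-order)...
  at root: (0+(((((z+x)+z)*((z+a)+(b*9)))+8)*((6+(b*x))+(7+((a*1)*y))))) (SIMPLIFIABLE)
  at R: (((((z+x)+z)*((z+a)+(b*9)))+8)*((6+(b*x))+(7+((a*1)*y)))) (not simplifiable)
  at RL: ((((z+x)+z)*((z+a)+(b*9)))+8) (not simplifiable)
  at RLL: (((z+x)+z)*((z+a)+(b*9))) (not simplifiable)
  at RLLL: ((z+x)+z) (not simplifiable)
  at RLLLL: (z+x) (not simplifiable)
  at RLLR: ((z+a)+(b*9)) (not simplifiable)
  at RLLRL: (z+a) (not simplifiable)
  at RLLRR: (b*9) (not simplifiable)
  at RR: ((6+(b*x))+(7+((a*1)*y))) (not simplifiable)
  at RRL: (6+(b*x)) (not simplifiable)
  at RRLR: (b*x) (not simplifiable)
  at RRR: (7+((a*1)*y)) (not simplifiable)
  at RRRR: ((a*1)*y) (not simplifiable)
  at RRRRL: (a*1) (SIMPLIFIABLE)
Found simplifiable subexpr at path root: (0+(((((z+x)+z)*((z+a)+(b*9)))+8)*((6+(b*x))+(7+((a*1)*y)))))
One SIMPLIFY step would give: (((((z+x)+z)*((z+a)+(b*9)))+8)*((6+(b*x))+(7+((a*1)*y))))
-> NOT in normal form.

Answer: no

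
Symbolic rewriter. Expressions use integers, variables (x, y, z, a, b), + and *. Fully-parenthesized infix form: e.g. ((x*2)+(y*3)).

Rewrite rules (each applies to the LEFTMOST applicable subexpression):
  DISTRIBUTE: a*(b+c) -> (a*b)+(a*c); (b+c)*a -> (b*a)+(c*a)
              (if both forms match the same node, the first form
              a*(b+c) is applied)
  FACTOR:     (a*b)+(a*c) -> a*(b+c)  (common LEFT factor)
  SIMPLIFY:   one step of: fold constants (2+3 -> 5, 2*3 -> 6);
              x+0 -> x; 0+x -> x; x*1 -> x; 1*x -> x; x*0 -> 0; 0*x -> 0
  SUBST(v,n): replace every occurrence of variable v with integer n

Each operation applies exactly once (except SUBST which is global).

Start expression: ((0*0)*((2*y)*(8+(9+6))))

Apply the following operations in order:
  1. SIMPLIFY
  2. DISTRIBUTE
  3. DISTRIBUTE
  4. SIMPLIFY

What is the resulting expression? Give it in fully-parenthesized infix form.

Answer: (0+(0*((2*y)*(9+6))))

Derivation:
Start: ((0*0)*((2*y)*(8+(9+6))))
Apply SIMPLIFY at L (target: (0*0)): ((0*0)*((2*y)*(8+(9+6)))) -> (0*((2*y)*(8+(9+6))))
Apply DISTRIBUTE at R (target: ((2*y)*(8+(9+6)))): (0*((2*y)*(8+(9+6)))) -> (0*(((2*y)*8)+((2*y)*(9+6))))
Apply DISTRIBUTE at root (target: (0*(((2*y)*8)+((2*y)*(9+6))))): (0*(((2*y)*8)+((2*y)*(9+6)))) -> ((0*((2*y)*8))+(0*((2*y)*(9+6))))
Apply SIMPLIFY at L (target: (0*((2*y)*8))): ((0*((2*y)*8))+(0*((2*y)*(9+6)))) -> (0+(0*((2*y)*(9+6))))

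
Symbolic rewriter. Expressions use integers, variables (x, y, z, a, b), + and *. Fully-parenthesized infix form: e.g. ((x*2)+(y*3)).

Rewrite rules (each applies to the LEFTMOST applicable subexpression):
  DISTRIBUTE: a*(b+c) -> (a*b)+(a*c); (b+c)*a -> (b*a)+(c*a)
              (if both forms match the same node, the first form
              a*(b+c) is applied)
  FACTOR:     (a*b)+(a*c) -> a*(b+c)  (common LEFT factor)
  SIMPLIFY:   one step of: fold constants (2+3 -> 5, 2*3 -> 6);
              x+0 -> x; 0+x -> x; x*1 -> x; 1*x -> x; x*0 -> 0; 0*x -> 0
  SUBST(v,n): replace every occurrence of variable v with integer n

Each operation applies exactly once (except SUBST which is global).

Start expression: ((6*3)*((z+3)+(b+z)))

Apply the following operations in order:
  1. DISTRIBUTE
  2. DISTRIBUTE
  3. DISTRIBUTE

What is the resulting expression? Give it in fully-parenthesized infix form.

Start: ((6*3)*((z+3)+(b+z)))
Apply DISTRIBUTE at root (target: ((6*3)*((z+3)+(b+z)))): ((6*3)*((z+3)+(b+z))) -> (((6*3)*(z+3))+((6*3)*(b+z)))
Apply DISTRIBUTE at L (target: ((6*3)*(z+3))): (((6*3)*(z+3))+((6*3)*(b+z))) -> ((((6*3)*z)+((6*3)*3))+((6*3)*(b+z)))
Apply DISTRIBUTE at R (target: ((6*3)*(b+z))): ((((6*3)*z)+((6*3)*3))+((6*3)*(b+z))) -> ((((6*3)*z)+((6*3)*3))+(((6*3)*b)+((6*3)*z)))

Answer: ((((6*3)*z)+((6*3)*3))+(((6*3)*b)+((6*3)*z)))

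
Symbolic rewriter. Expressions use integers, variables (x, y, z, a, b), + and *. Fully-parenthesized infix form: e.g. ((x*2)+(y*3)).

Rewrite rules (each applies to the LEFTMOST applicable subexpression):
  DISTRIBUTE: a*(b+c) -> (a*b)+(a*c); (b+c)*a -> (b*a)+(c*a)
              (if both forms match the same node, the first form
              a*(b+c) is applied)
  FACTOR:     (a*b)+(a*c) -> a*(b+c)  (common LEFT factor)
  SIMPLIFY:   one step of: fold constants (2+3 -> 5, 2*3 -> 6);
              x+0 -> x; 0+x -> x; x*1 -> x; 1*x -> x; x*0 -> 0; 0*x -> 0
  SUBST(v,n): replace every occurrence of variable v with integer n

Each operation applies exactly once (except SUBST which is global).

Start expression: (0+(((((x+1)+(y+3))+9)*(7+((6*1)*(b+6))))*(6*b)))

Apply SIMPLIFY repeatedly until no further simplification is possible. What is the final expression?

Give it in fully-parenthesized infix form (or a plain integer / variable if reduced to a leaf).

Answer: (((((x+1)+(y+3))+9)*(7+(6*(b+6))))*(6*b))

Derivation:
Start: (0+(((((x+1)+(y+3))+9)*(7+((6*1)*(b+6))))*(6*b)))
Step 1: at root: (0+(((((x+1)+(y+3))+9)*(7+((6*1)*(b+6))))*(6*b))) -> (((((x+1)+(y+3))+9)*(7+((6*1)*(b+6))))*(6*b)); overall: (0+(((((x+1)+(y+3))+9)*(7+((6*1)*(b+6))))*(6*b))) -> (((((x+1)+(y+3))+9)*(7+((6*1)*(b+6))))*(6*b))
Step 2: at LRRL: (6*1) -> 6; overall: (((((x+1)+(y+3))+9)*(7+((6*1)*(b+6))))*(6*b)) -> (((((x+1)+(y+3))+9)*(7+(6*(b+6))))*(6*b))
Fixed point: (((((x+1)+(y+3))+9)*(7+(6*(b+6))))*(6*b))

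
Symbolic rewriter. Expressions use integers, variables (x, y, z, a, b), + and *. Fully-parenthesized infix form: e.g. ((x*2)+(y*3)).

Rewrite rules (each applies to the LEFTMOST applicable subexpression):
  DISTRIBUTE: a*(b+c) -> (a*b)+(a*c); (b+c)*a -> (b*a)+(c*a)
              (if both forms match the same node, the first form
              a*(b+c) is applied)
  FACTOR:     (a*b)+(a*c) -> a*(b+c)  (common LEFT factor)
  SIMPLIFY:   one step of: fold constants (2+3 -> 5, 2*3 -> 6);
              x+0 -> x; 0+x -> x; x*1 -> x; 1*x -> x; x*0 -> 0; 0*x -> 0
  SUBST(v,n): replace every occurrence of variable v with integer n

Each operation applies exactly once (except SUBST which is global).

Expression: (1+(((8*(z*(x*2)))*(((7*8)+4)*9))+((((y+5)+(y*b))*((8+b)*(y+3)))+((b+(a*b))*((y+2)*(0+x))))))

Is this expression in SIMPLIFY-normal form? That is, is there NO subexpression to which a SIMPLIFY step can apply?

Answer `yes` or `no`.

Expression: (1+(((8*(z*(x*2)))*(((7*8)+4)*9))+((((y+5)+(y*b))*((8+b)*(y+3)))+((b+(a*b))*((y+2)*(0+x))))))
Scanning for simplifiable subexpressions (pre-order)...
  at root: (1+(((8*(z*(x*2)))*(((7*8)+4)*9))+((((y+5)+(y*b))*((8+b)*(y+3)))+((b+(a*b))*((y+2)*(0+x)))))) (not simplifiable)
  at R: (((8*(z*(x*2)))*(((7*8)+4)*9))+((((y+5)+(y*b))*((8+b)*(y+3)))+((b+(a*b))*((y+2)*(0+x))))) (not simplifiable)
  at RL: ((8*(z*(x*2)))*(((7*8)+4)*9)) (not simplifiable)
  at RLL: (8*(z*(x*2))) (not simplifiable)
  at RLLR: (z*(x*2)) (not simplifiable)
  at RLLRR: (x*2) (not simplifiable)
  at RLR: (((7*8)+4)*9) (not simplifiable)
  at RLRL: ((7*8)+4) (not simplifiable)
  at RLRLL: (7*8) (SIMPLIFIABLE)
  at RR: ((((y+5)+(y*b))*((8+b)*(y+3)))+((b+(a*b))*((y+2)*(0+x)))) (not simplifiable)
  at RRL: (((y+5)+(y*b))*((8+b)*(y+3))) (not simplifiable)
  at RRLL: ((y+5)+(y*b)) (not simplifiable)
  at RRLLL: (y+5) (not simplifiable)
  at RRLLR: (y*b) (not simplifiable)
  at RRLR: ((8+b)*(y+3)) (not simplifiable)
  at RRLRL: (8+b) (not simplifiable)
  at RRLRR: (y+3) (not simplifiable)
  at RRR: ((b+(a*b))*((y+2)*(0+x))) (not simplifiable)
  at RRRL: (b+(a*b)) (not simplifiable)
  at RRRLR: (a*b) (not simplifiable)
  at RRRR: ((y+2)*(0+x)) (not simplifiable)
  at RRRRL: (y+2) (not simplifiable)
  at RRRRR: (0+x) (SIMPLIFIABLE)
Found simplifiable subexpr at path RLRLL: (7*8)
One SIMPLIFY step would give: (1+(((8*(z*(x*2)))*((56+4)*9))+((((y+5)+(y*b))*((8+b)*(y+3)))+((b+(a*b))*((y+2)*(0+x))))))
-> NOT in normal form.

Answer: no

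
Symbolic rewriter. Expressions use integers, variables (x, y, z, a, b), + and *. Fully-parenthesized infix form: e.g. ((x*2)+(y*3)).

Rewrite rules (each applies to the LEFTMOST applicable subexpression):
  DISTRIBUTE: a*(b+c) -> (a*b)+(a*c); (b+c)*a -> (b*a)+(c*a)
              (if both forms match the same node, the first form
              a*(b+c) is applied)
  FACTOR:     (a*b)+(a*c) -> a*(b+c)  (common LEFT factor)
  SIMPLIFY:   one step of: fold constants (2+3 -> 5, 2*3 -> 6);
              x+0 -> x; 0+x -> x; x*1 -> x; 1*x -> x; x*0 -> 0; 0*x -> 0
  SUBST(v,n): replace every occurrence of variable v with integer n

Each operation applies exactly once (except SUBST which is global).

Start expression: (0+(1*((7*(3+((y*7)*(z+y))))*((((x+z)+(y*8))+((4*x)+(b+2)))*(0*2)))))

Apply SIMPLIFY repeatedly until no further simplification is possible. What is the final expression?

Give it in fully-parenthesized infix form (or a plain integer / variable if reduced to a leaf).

Start: (0+(1*((7*(3+((y*7)*(z+y))))*((((x+z)+(y*8))+((4*x)+(b+2)))*(0*2)))))
Step 1: at root: (0+(1*((7*(3+((y*7)*(z+y))))*((((x+z)+(y*8))+((4*x)+(b+2)))*(0*2))))) -> (1*((7*(3+((y*7)*(z+y))))*((((x+z)+(y*8))+((4*x)+(b+2)))*(0*2)))); overall: (0+(1*((7*(3+((y*7)*(z+y))))*((((x+z)+(y*8))+((4*x)+(b+2)))*(0*2))))) -> (1*((7*(3+((y*7)*(z+y))))*((((x+z)+(y*8))+((4*x)+(b+2)))*(0*2))))
Step 2: at root: (1*((7*(3+((y*7)*(z+y))))*((((x+z)+(y*8))+((4*x)+(b+2)))*(0*2)))) -> ((7*(3+((y*7)*(z+y))))*((((x+z)+(y*8))+((4*x)+(b+2)))*(0*2))); overall: (1*((7*(3+((y*7)*(z+y))))*((((x+z)+(y*8))+((4*x)+(b+2)))*(0*2)))) -> ((7*(3+((y*7)*(z+y))))*((((x+z)+(y*8))+((4*x)+(b+2)))*(0*2)))
Step 3: at RR: (0*2) -> 0; overall: ((7*(3+((y*7)*(z+y))))*((((x+z)+(y*8))+((4*x)+(b+2)))*(0*2))) -> ((7*(3+((y*7)*(z+y))))*((((x+z)+(y*8))+((4*x)+(b+2)))*0))
Step 4: at R: ((((x+z)+(y*8))+((4*x)+(b+2)))*0) -> 0; overall: ((7*(3+((y*7)*(z+y))))*((((x+z)+(y*8))+((4*x)+(b+2)))*0)) -> ((7*(3+((y*7)*(z+y))))*0)
Step 5: at root: ((7*(3+((y*7)*(z+y))))*0) -> 0; overall: ((7*(3+((y*7)*(z+y))))*0) -> 0
Fixed point: 0

Answer: 0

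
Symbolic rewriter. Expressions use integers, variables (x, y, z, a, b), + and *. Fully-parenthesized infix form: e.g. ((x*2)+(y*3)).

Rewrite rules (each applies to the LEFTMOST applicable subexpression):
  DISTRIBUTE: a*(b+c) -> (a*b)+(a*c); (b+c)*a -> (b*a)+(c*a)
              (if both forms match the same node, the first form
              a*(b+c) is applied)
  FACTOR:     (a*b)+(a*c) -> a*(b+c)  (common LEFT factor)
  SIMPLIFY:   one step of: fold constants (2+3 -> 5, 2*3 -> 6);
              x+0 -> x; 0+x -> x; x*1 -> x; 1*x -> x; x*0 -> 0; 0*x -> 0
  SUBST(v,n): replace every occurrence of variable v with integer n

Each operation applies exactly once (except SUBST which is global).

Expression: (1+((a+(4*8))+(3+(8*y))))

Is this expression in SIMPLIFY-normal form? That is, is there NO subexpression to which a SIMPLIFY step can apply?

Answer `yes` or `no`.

Expression: (1+((a+(4*8))+(3+(8*y))))
Scanning for simplifiable subexpressions (pre-order)...
  at root: (1+((a+(4*8))+(3+(8*y)))) (not simplifiable)
  at R: ((a+(4*8))+(3+(8*y))) (not simplifiable)
  at RL: (a+(4*8)) (not simplifiable)
  at RLR: (4*8) (SIMPLIFIABLE)
  at RR: (3+(8*y)) (not simplifiable)
  at RRR: (8*y) (not simplifiable)
Found simplifiable subexpr at path RLR: (4*8)
One SIMPLIFY step would give: (1+((a+32)+(3+(8*y))))
-> NOT in normal form.

Answer: no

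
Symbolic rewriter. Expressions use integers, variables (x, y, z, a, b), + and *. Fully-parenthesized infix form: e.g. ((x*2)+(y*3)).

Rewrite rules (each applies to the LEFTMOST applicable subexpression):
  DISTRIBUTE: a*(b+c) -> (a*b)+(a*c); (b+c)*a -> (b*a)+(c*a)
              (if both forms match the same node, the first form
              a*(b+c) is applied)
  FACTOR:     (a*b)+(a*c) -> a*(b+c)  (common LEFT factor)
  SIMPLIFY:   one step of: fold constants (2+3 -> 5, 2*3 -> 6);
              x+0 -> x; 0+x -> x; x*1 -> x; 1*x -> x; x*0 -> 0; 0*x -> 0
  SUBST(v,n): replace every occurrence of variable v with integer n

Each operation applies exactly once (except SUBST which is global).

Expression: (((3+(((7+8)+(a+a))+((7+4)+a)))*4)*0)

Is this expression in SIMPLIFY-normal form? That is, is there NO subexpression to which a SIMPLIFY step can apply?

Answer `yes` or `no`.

Answer: no

Derivation:
Expression: (((3+(((7+8)+(a+a))+((7+4)+a)))*4)*0)
Scanning for simplifiable subexpressions (pre-order)...
  at root: (((3+(((7+8)+(a+a))+((7+4)+a)))*4)*0) (SIMPLIFIABLE)
  at L: ((3+(((7+8)+(a+a))+((7+4)+a)))*4) (not simplifiable)
  at LL: (3+(((7+8)+(a+a))+((7+4)+a))) (not simplifiable)
  at LLR: (((7+8)+(a+a))+((7+4)+a)) (not simplifiable)
  at LLRL: ((7+8)+(a+a)) (not simplifiable)
  at LLRLL: (7+8) (SIMPLIFIABLE)
  at LLRLR: (a+a) (not simplifiable)
  at LLRR: ((7+4)+a) (not simplifiable)
  at LLRRL: (7+4) (SIMPLIFIABLE)
Found simplifiable subexpr at path root: (((3+(((7+8)+(a+a))+((7+4)+a)))*4)*0)
One SIMPLIFY step would give: 0
-> NOT in normal form.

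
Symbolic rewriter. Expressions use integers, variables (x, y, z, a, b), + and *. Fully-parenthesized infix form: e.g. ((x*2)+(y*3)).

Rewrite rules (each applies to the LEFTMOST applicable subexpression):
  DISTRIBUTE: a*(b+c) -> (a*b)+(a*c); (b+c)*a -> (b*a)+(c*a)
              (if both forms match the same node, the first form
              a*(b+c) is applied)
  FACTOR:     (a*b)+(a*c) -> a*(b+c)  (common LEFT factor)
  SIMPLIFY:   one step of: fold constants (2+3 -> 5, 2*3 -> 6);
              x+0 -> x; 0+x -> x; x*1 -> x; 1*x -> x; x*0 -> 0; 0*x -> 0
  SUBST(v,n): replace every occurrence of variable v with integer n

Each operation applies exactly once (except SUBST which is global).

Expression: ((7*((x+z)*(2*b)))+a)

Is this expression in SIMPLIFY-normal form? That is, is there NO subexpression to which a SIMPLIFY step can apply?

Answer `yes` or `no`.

Answer: yes

Derivation:
Expression: ((7*((x+z)*(2*b)))+a)
Scanning for simplifiable subexpressions (pre-order)...
  at root: ((7*((x+z)*(2*b)))+a) (not simplifiable)
  at L: (7*((x+z)*(2*b))) (not simplifiable)
  at LR: ((x+z)*(2*b)) (not simplifiable)
  at LRL: (x+z) (not simplifiable)
  at LRR: (2*b) (not simplifiable)
Result: no simplifiable subexpression found -> normal form.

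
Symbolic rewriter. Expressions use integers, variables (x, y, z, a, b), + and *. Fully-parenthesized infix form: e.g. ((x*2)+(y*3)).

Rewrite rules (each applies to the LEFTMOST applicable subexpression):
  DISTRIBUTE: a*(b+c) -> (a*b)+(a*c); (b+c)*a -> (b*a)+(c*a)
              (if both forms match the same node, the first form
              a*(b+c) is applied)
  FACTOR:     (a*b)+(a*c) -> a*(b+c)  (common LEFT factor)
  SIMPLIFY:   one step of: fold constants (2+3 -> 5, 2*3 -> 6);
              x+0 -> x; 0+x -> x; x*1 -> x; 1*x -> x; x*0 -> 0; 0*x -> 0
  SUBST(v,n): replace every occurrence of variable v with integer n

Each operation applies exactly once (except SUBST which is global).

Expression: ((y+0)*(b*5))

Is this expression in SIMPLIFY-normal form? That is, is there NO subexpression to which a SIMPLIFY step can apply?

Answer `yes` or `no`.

Answer: no

Derivation:
Expression: ((y+0)*(b*5))
Scanning for simplifiable subexpressions (pre-order)...
  at root: ((y+0)*(b*5)) (not simplifiable)
  at L: (y+0) (SIMPLIFIABLE)
  at R: (b*5) (not simplifiable)
Found simplifiable subexpr at path L: (y+0)
One SIMPLIFY step would give: (y*(b*5))
-> NOT in normal form.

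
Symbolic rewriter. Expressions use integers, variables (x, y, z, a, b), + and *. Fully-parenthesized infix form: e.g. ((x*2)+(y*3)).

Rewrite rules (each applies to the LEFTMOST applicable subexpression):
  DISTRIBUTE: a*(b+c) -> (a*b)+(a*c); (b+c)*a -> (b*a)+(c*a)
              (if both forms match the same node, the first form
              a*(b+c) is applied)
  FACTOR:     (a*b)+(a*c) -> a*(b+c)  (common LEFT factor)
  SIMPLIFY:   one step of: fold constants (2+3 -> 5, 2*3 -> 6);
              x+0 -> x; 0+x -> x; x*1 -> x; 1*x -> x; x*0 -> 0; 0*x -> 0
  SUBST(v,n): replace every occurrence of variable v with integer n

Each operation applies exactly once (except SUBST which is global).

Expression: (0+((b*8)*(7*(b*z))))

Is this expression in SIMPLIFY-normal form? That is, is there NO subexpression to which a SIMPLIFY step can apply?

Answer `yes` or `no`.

Answer: no

Derivation:
Expression: (0+((b*8)*(7*(b*z))))
Scanning for simplifiable subexpressions (pre-order)...
  at root: (0+((b*8)*(7*(b*z)))) (SIMPLIFIABLE)
  at R: ((b*8)*(7*(b*z))) (not simplifiable)
  at RL: (b*8) (not simplifiable)
  at RR: (7*(b*z)) (not simplifiable)
  at RRR: (b*z) (not simplifiable)
Found simplifiable subexpr at path root: (0+((b*8)*(7*(b*z))))
One SIMPLIFY step would give: ((b*8)*(7*(b*z)))
-> NOT in normal form.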